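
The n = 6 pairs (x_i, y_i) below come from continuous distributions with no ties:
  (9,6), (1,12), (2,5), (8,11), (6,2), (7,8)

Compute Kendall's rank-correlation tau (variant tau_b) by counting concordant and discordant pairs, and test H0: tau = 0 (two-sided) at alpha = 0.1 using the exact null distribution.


Step 1: Enumerate the 15 unordered pairs (i,j) with i<j and classify each by sign(x_j-x_i) * sign(y_j-y_i).
  (1,2):dx=-8,dy=+6->D; (1,3):dx=-7,dy=-1->C; (1,4):dx=-1,dy=+5->D; (1,5):dx=-3,dy=-4->C
  (1,6):dx=-2,dy=+2->D; (2,3):dx=+1,dy=-7->D; (2,4):dx=+7,dy=-1->D; (2,5):dx=+5,dy=-10->D
  (2,6):dx=+6,dy=-4->D; (3,4):dx=+6,dy=+6->C; (3,5):dx=+4,dy=-3->D; (3,6):dx=+5,dy=+3->C
  (4,5):dx=-2,dy=-9->C; (4,6):dx=-1,dy=-3->C; (5,6):dx=+1,dy=+6->C
Step 2: C = 7, D = 8, total pairs = 15.
Step 3: tau = (C - D)/(n(n-1)/2) = (7 - 8)/15 = -0.066667.
Step 4: Exact two-sided p-value (enumerate n! = 720 permutations of y under H0): p = 1.000000.
Step 5: alpha = 0.1. fail to reject H0.

tau_b = -0.0667 (C=7, D=8), p = 1.000000, fail to reject H0.


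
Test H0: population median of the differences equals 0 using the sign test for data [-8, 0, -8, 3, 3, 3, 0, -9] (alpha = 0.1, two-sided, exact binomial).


Step 1: Discard zero differences. Original n = 8; n_eff = number of nonzero differences = 6.
Nonzero differences (with sign): -8, -8, +3, +3, +3, -9
Step 2: Count signs: positive = 3, negative = 3.
Step 3: Under H0: P(positive) = 0.5, so the number of positives S ~ Bin(6, 0.5).
Step 4: Two-sided exact p-value = sum of Bin(6,0.5) probabilities at or below the observed probability = 1.000000.
Step 5: alpha = 0.1. fail to reject H0.

n_eff = 6, pos = 3, neg = 3, p = 1.000000, fail to reject H0.


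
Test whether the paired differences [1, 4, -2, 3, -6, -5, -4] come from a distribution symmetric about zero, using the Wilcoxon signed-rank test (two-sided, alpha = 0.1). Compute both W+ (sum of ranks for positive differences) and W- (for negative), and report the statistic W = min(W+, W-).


Step 1: Drop any zero differences (none here) and take |d_i|.
|d| = [1, 4, 2, 3, 6, 5, 4]
Step 2: Midrank |d_i| (ties get averaged ranks).
ranks: |1|->1, |4|->4.5, |2|->2, |3|->3, |6|->7, |5|->6, |4|->4.5
Step 3: Attach original signs; sum ranks with positive sign and with negative sign.
W+ = 1 + 4.5 + 3 = 8.5
W- = 2 + 7 + 6 + 4.5 = 19.5
(Check: W+ + W- = 28 should equal n(n+1)/2 = 28.)
Step 4: Test statistic W = min(W+, W-) = 8.5.
Step 5: Ties in |d|, so use the tie-corrected normal approximation.
        E[W] = n(n+1)/4 = 7*8/4 = 14.
        Tie groups: |d|=4 (t=2); sum(t^3 - t) = 6.
        Var[W] = n(n+1)(2n+1)/24 - sum(t^3-t)/48 = 840/24 - 6/48 = 34.875.
        z = (W - E[W]) / sqrt(Var[W]) = (8.5 - 14) / 5.9055 = -0.9313.
        Two-sided p = 2*Phi(z) = 0.351681.
Step 6: alpha = 0.1. fail to reject H0.

W+ = 8.5, W- = 19.5, W = min = 8.5, p = 0.351681, fail to reject H0.


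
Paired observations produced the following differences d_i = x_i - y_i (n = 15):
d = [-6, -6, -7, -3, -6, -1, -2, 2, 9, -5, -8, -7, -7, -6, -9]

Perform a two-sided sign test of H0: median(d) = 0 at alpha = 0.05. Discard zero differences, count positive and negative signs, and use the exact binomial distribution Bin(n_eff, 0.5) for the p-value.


Step 1: Discard zero differences. Original n = 15; n_eff = number of nonzero differences = 15.
Nonzero differences (with sign): -6, -6, -7, -3, -6, -1, -2, +2, +9, -5, -8, -7, -7, -6, -9
Step 2: Count signs: positive = 2, negative = 13.
Step 3: Under H0: P(positive) = 0.5, so the number of positives S ~ Bin(15, 0.5).
Step 4: Two-sided exact p-value = sum of Bin(15,0.5) probabilities at or below the observed probability = 0.007385.
Step 5: alpha = 0.05. reject H0.

n_eff = 15, pos = 2, neg = 13, p = 0.007385, reject H0.


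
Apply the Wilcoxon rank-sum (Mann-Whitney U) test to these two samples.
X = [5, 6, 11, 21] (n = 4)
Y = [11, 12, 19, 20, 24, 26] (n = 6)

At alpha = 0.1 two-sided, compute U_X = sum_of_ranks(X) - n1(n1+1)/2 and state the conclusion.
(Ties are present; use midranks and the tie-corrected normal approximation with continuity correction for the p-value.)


Step 1: Combine and sort all 10 observations; assign midranks.
sorted (value, group): (5,X), (6,X), (11,X), (11,Y), (12,Y), (19,Y), (20,Y), (21,X), (24,Y), (26,Y)
ranks: 5->1, 6->2, 11->3.5, 11->3.5, 12->5, 19->6, 20->7, 21->8, 24->9, 26->10
Step 2: Rank sum for X: R1 = 1 + 2 + 3.5 + 8 = 14.5.
Step 3: U_X = R1 - n1(n1+1)/2 = 14.5 - 4*5/2 = 14.5 - 10 = 4.5.
       U_Y = n1*n2 - U_X = 24 - 4.5 = 19.5.
Step 4: Ties are present, so use the tie-corrected normal approximation (with continuity correction) for the p-value.
Step 5: p-value = 0.134407; compare to alpha = 0.1. fail to reject H0.

U_X = 4.5, p = 0.134407, fail to reject H0 at alpha = 0.1.


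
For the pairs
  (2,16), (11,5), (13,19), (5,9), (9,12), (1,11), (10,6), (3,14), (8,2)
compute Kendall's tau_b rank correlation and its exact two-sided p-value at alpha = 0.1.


Step 1: Enumerate the 36 unordered pairs (i,j) with i<j and classify each by sign(x_j-x_i) * sign(y_j-y_i).
  (1,2):dx=+9,dy=-11->D; (1,3):dx=+11,dy=+3->C; (1,4):dx=+3,dy=-7->D; (1,5):dx=+7,dy=-4->D
  (1,6):dx=-1,dy=-5->C; (1,7):dx=+8,dy=-10->D; (1,8):dx=+1,dy=-2->D; (1,9):dx=+6,dy=-14->D
  (2,3):dx=+2,dy=+14->C; (2,4):dx=-6,dy=+4->D; (2,5):dx=-2,dy=+7->D; (2,6):dx=-10,dy=+6->D
  (2,7):dx=-1,dy=+1->D; (2,8):dx=-8,dy=+9->D; (2,9):dx=-3,dy=-3->C; (3,4):dx=-8,dy=-10->C
  (3,5):dx=-4,dy=-7->C; (3,6):dx=-12,dy=-8->C; (3,7):dx=-3,dy=-13->C; (3,8):dx=-10,dy=-5->C
  (3,9):dx=-5,dy=-17->C; (4,5):dx=+4,dy=+3->C; (4,6):dx=-4,dy=+2->D; (4,7):dx=+5,dy=-3->D
  (4,8):dx=-2,dy=+5->D; (4,9):dx=+3,dy=-7->D; (5,6):dx=-8,dy=-1->C; (5,7):dx=+1,dy=-6->D
  (5,8):dx=-6,dy=+2->D; (5,9):dx=-1,dy=-10->C; (6,7):dx=+9,dy=-5->D; (6,8):dx=+2,dy=+3->C
  (6,9):dx=+7,dy=-9->D; (7,8):dx=-7,dy=+8->D; (7,9):dx=-2,dy=-4->C; (8,9):dx=+5,dy=-12->D
Step 2: C = 15, D = 21, total pairs = 36.
Step 3: tau = (C - D)/(n(n-1)/2) = (15 - 21)/36 = -0.166667.
Step 4: Exact two-sided p-value (enumerate n! = 362880 permutations of y under H0): p = 0.612202.
Step 5: alpha = 0.1. fail to reject H0.

tau_b = -0.1667 (C=15, D=21), p = 0.612202, fail to reject H0.


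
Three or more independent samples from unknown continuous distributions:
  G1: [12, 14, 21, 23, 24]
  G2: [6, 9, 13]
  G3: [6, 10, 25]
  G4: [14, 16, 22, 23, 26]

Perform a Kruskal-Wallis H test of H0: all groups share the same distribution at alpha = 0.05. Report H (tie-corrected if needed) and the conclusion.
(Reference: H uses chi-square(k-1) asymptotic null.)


Step 1: Combine all N = 16 observations and assign midranks.
sorted (value, group, rank): (6,G2,1.5), (6,G3,1.5), (9,G2,3), (10,G3,4), (12,G1,5), (13,G2,6), (14,G1,7.5), (14,G4,7.5), (16,G4,9), (21,G1,10), (22,G4,11), (23,G1,12.5), (23,G4,12.5), (24,G1,14), (25,G3,15), (26,G4,16)
Step 2: Sum ranks within each group.
R_1 = 49 (n_1 = 5)
R_2 = 10.5 (n_2 = 3)
R_3 = 20.5 (n_3 = 3)
R_4 = 56 (n_4 = 5)
Step 3: H = 12/(N(N+1)) * sum(R_i^2/n_i) - 3(N+1)
     = 12/(16*17) * (49^2/5 + 10.5^2/3 + 20.5^2/3 + 56^2/5) - 3*17
     = 0.044118 * 1284.23 - 51
     = 5.657353.
Step 4: Ties present; correction factor C = 1 - 18/(16^3 - 16) = 0.995588. Corrected H = 5.657353 / 0.995588 = 5.682422.
Step 5: Under H0, H ~ chi^2(3); p-value = 0.128126.
Step 6: alpha = 0.05. fail to reject H0.

H = 5.6824, df = 3, p = 0.128126, fail to reject H0.


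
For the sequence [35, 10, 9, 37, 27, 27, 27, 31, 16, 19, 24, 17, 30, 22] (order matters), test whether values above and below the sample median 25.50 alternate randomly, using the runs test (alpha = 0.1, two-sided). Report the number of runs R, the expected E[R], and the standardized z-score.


Step 1: Compute median = 25.50; label A = above, B = below.
Labels in order: ABBAAAAABBBBAB  (n_A = 7, n_B = 7)
Step 2: Count runs R = 6.
Step 3: Under H0 (random ordering), E[R] = 2*n_A*n_B/(n_A+n_B) + 1 = 2*7*7/14 + 1 = 8.0000.
        Var[R] = 2*n_A*n_B*(2*n_A*n_B - n_A - n_B) / ((n_A+n_B)^2 * (n_A+n_B-1)) = 8232/2548 = 3.2308.
        SD[R] = 1.7974.
Step 4: Continuity-corrected z = (R + 0.5 - E[R]) / SD[R] = (6 + 0.5 - 8.0000) / 1.7974 = -0.8345.
Step 5: Two-sided p-value via normal approximation = 2*(1 - Phi(|z|)) = 0.403986.
Step 6: alpha = 0.1. fail to reject H0.

R = 6, z = -0.8345, p = 0.403986, fail to reject H0.


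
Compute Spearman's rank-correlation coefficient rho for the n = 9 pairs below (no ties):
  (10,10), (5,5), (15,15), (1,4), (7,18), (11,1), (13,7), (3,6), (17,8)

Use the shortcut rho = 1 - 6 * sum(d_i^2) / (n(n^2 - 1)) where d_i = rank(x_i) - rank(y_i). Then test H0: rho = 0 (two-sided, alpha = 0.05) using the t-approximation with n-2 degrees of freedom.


Step 1: Rank x and y separately (midranks; no ties here).
rank(x): 10->5, 5->3, 15->8, 1->1, 7->4, 11->6, 13->7, 3->2, 17->9
rank(y): 10->7, 5->3, 15->8, 4->2, 18->9, 1->1, 7->5, 6->4, 8->6
Step 2: d_i = R_x(i) - R_y(i); compute d_i^2.
  (5-7)^2=4, (3-3)^2=0, (8-8)^2=0, (1-2)^2=1, (4-9)^2=25, (6-1)^2=25, (7-5)^2=4, (2-4)^2=4, (9-6)^2=9
sum(d^2) = 72.
Step 3: rho = 1 - 6*72 / (9*(9^2 - 1)) = 1 - 432/720 = 0.400000.
Step 4: Under H0, t = rho * sqrt((n-2)/(1-rho^2)) = 1.1547 ~ t(7).
Step 5: Two-sided p-value from the t-distribution with 7 df = 0.286105.
Step 6: alpha = 0.05. fail to reject H0.

rho = 0.4000, p = 0.286105, fail to reject H0 at alpha = 0.05.


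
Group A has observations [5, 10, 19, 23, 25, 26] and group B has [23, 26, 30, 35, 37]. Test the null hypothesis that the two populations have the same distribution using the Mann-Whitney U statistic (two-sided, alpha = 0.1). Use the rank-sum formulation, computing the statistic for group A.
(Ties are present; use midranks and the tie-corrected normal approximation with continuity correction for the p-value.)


Step 1: Combine and sort all 11 observations; assign midranks.
sorted (value, group): (5,X), (10,X), (19,X), (23,X), (23,Y), (25,X), (26,X), (26,Y), (30,Y), (35,Y), (37,Y)
ranks: 5->1, 10->2, 19->3, 23->4.5, 23->4.5, 25->6, 26->7.5, 26->7.5, 30->9, 35->10, 37->11
Step 2: Rank sum for X: R1 = 1 + 2 + 3 + 4.5 + 6 + 7.5 = 24.
Step 3: U_X = R1 - n1(n1+1)/2 = 24 - 6*7/2 = 24 - 21 = 3.
       U_Y = n1*n2 - U_X = 30 - 3 = 27.
Step 4: Ties are present, so use the tie-corrected normal approximation (with continuity correction) for the p-value.
Step 5: p-value = 0.034926; compare to alpha = 0.1. reject H0.

U_X = 3, p = 0.034926, reject H0 at alpha = 0.1.


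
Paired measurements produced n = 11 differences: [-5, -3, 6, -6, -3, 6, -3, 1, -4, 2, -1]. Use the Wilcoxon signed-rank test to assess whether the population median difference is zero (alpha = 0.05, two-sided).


Step 1: Drop any zero differences (none here) and take |d_i|.
|d| = [5, 3, 6, 6, 3, 6, 3, 1, 4, 2, 1]
Step 2: Midrank |d_i| (ties get averaged ranks).
ranks: |5|->8, |3|->5, |6|->10, |6|->10, |3|->5, |6|->10, |3|->5, |1|->1.5, |4|->7, |2|->3, |1|->1.5
Step 3: Attach original signs; sum ranks with positive sign and with negative sign.
W+ = 10 + 10 + 1.5 + 3 = 24.5
W- = 8 + 5 + 10 + 5 + 5 + 7 + 1.5 = 41.5
(Check: W+ + W- = 66 should equal n(n+1)/2 = 66.)
Step 4: Test statistic W = min(W+, W-) = 24.5.
Step 5: Ties in |d|, so use the tie-corrected normal approximation.
        E[W] = n(n+1)/4 = 11*12/4 = 33.
        Tie groups: |d|=1 (t=2), |d|=3 (t=3), |d|=6 (t=3); sum(t^3 - t) = 54.
        Var[W] = n(n+1)(2n+1)/24 - sum(t^3-t)/48 = 3036/24 - 54/48 = 125.375.
        z = (W - E[W]) / sqrt(Var[W]) = (24.5 - 33) / 11.1971 = -0.7591.
        Two-sided p = 2*Phi(z) = 0.447778.
Step 6: alpha = 0.05. fail to reject H0.

W+ = 24.5, W- = 41.5, W = min = 24.5, p = 0.447778, fail to reject H0.


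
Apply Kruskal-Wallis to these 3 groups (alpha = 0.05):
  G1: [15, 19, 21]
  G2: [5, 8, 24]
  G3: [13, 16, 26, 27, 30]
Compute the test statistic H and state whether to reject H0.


Step 1: Combine all N = 11 observations and assign midranks.
sorted (value, group, rank): (5,G2,1), (8,G2,2), (13,G3,3), (15,G1,4), (16,G3,5), (19,G1,6), (21,G1,7), (24,G2,8), (26,G3,9), (27,G3,10), (30,G3,11)
Step 2: Sum ranks within each group.
R_1 = 17 (n_1 = 3)
R_2 = 11 (n_2 = 3)
R_3 = 38 (n_3 = 5)
Step 3: H = 12/(N(N+1)) * sum(R_i^2/n_i) - 3(N+1)
     = 12/(11*12) * (17^2/3 + 11^2/3 + 38^2/5) - 3*12
     = 0.090909 * 425.467 - 36
     = 2.678788.
Step 4: No ties, so H is used without correction.
Step 5: Under H0, H ~ chi^2(2); p-value = 0.262004.
Step 6: alpha = 0.05. fail to reject H0.

H = 2.6788, df = 2, p = 0.262004, fail to reject H0.


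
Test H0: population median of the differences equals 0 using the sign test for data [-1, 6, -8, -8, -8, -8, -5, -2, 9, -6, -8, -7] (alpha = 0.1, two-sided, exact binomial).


Step 1: Discard zero differences. Original n = 12; n_eff = number of nonzero differences = 12.
Nonzero differences (with sign): -1, +6, -8, -8, -8, -8, -5, -2, +9, -6, -8, -7
Step 2: Count signs: positive = 2, negative = 10.
Step 3: Under H0: P(positive) = 0.5, so the number of positives S ~ Bin(12, 0.5).
Step 4: Two-sided exact p-value = sum of Bin(12,0.5) probabilities at or below the observed probability = 0.038574.
Step 5: alpha = 0.1. reject H0.

n_eff = 12, pos = 2, neg = 10, p = 0.038574, reject H0.


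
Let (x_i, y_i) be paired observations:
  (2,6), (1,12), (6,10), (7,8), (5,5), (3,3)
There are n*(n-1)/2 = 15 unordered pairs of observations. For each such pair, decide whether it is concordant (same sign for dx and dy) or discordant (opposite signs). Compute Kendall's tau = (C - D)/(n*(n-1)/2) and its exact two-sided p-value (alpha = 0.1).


Step 1: Enumerate the 15 unordered pairs (i,j) with i<j and classify each by sign(x_j-x_i) * sign(y_j-y_i).
  (1,2):dx=-1,dy=+6->D; (1,3):dx=+4,dy=+4->C; (1,4):dx=+5,dy=+2->C; (1,5):dx=+3,dy=-1->D
  (1,6):dx=+1,dy=-3->D; (2,3):dx=+5,dy=-2->D; (2,4):dx=+6,dy=-4->D; (2,5):dx=+4,dy=-7->D
  (2,6):dx=+2,dy=-9->D; (3,4):dx=+1,dy=-2->D; (3,5):dx=-1,dy=-5->C; (3,6):dx=-3,dy=-7->C
  (4,5):dx=-2,dy=-3->C; (4,6):dx=-4,dy=-5->C; (5,6):dx=-2,dy=-2->C
Step 2: C = 7, D = 8, total pairs = 15.
Step 3: tau = (C - D)/(n(n-1)/2) = (7 - 8)/15 = -0.066667.
Step 4: Exact two-sided p-value (enumerate n! = 720 permutations of y under H0): p = 1.000000.
Step 5: alpha = 0.1. fail to reject H0.

tau_b = -0.0667 (C=7, D=8), p = 1.000000, fail to reject H0.


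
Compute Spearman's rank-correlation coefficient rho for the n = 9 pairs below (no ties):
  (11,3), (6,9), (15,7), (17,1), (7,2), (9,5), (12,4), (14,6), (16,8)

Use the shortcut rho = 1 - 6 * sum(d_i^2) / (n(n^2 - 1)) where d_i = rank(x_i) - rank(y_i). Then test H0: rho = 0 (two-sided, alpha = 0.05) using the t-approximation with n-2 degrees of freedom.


Step 1: Rank x and y separately (midranks; no ties here).
rank(x): 11->4, 6->1, 15->7, 17->9, 7->2, 9->3, 12->5, 14->6, 16->8
rank(y): 3->3, 9->9, 7->7, 1->1, 2->2, 5->5, 4->4, 6->6, 8->8
Step 2: d_i = R_x(i) - R_y(i); compute d_i^2.
  (4-3)^2=1, (1-9)^2=64, (7-7)^2=0, (9-1)^2=64, (2-2)^2=0, (3-5)^2=4, (5-4)^2=1, (6-6)^2=0, (8-8)^2=0
sum(d^2) = 134.
Step 3: rho = 1 - 6*134 / (9*(9^2 - 1)) = 1 - 804/720 = -0.116667.
Step 4: Under H0, t = rho * sqrt((n-2)/(1-rho^2)) = -0.3108 ~ t(7).
Step 5: Two-sided p-value from the t-distribution with 7 df = 0.765008.
Step 6: alpha = 0.05. fail to reject H0.

rho = -0.1167, p = 0.765008, fail to reject H0 at alpha = 0.05.


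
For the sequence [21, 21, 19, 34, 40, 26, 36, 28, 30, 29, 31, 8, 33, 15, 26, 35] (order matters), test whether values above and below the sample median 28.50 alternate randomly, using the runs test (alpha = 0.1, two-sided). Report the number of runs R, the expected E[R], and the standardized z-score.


Step 1: Compute median = 28.50; label A = above, B = below.
Labels in order: BBBAABABAAABABBA  (n_A = 8, n_B = 8)
Step 2: Count runs R = 10.
Step 3: Under H0 (random ordering), E[R] = 2*n_A*n_B/(n_A+n_B) + 1 = 2*8*8/16 + 1 = 9.0000.
        Var[R] = 2*n_A*n_B*(2*n_A*n_B - n_A - n_B) / ((n_A+n_B)^2 * (n_A+n_B-1)) = 14336/3840 = 3.7333.
        SD[R] = 1.9322.
Step 4: Continuity-corrected z = (R - 0.5 - E[R]) / SD[R] = (10 - 0.5 - 9.0000) / 1.9322 = 0.2588.
Step 5: Two-sided p-value via normal approximation = 2*(1 - Phi(|z|)) = 0.795809.
Step 6: alpha = 0.1. fail to reject H0.

R = 10, z = 0.2588, p = 0.795809, fail to reject H0.


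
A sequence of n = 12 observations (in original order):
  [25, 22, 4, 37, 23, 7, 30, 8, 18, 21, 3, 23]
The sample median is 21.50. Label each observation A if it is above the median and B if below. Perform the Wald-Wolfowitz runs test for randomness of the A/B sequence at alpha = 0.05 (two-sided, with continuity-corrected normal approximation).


Step 1: Compute median = 21.50; label A = above, B = below.
Labels in order: AABAABABBBBA  (n_A = 6, n_B = 6)
Step 2: Count runs R = 7.
Step 3: Under H0 (random ordering), E[R] = 2*n_A*n_B/(n_A+n_B) + 1 = 2*6*6/12 + 1 = 7.0000.
        Var[R] = 2*n_A*n_B*(2*n_A*n_B - n_A - n_B) / ((n_A+n_B)^2 * (n_A+n_B-1)) = 4320/1584 = 2.7273.
        SD[R] = 1.6514.
Step 4: R = E[R], so z = 0 with no continuity correction.
Step 5: Two-sided p-value via normal approximation = 2*(1 - Phi(|z|)) = 1.000000.
Step 6: alpha = 0.05. fail to reject H0.

R = 7, z = 0.0000, p = 1.000000, fail to reject H0.


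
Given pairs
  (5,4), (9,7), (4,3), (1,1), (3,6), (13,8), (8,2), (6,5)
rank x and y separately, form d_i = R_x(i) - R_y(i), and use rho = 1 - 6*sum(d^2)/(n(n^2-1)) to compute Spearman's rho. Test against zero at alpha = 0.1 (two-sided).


Step 1: Rank x and y separately (midranks; no ties here).
rank(x): 5->4, 9->7, 4->3, 1->1, 3->2, 13->8, 8->6, 6->5
rank(y): 4->4, 7->7, 3->3, 1->1, 6->6, 8->8, 2->2, 5->5
Step 2: d_i = R_x(i) - R_y(i); compute d_i^2.
  (4-4)^2=0, (7-7)^2=0, (3-3)^2=0, (1-1)^2=0, (2-6)^2=16, (8-8)^2=0, (6-2)^2=16, (5-5)^2=0
sum(d^2) = 32.
Step 3: rho = 1 - 6*32 / (8*(8^2 - 1)) = 1 - 192/504 = 0.619048.
Step 4: Under H0, t = rho * sqrt((n-2)/(1-rho^2)) = 1.9308 ~ t(6).
Step 5: Two-sided p-value from the t-distribution with 6 df = 0.101733.
Step 6: alpha = 0.1. fail to reject H0.

rho = 0.6190, p = 0.101733, fail to reject H0 at alpha = 0.1.


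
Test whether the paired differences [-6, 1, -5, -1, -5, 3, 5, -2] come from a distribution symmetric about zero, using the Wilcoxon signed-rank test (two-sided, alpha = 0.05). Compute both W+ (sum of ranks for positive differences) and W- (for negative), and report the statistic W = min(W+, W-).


Step 1: Drop any zero differences (none here) and take |d_i|.
|d| = [6, 1, 5, 1, 5, 3, 5, 2]
Step 2: Midrank |d_i| (ties get averaged ranks).
ranks: |6|->8, |1|->1.5, |5|->6, |1|->1.5, |5|->6, |3|->4, |5|->6, |2|->3
Step 3: Attach original signs; sum ranks with positive sign and with negative sign.
W+ = 1.5 + 4 + 6 = 11.5
W- = 8 + 6 + 1.5 + 6 + 3 = 24.5
(Check: W+ + W- = 36 should equal n(n+1)/2 = 36.)
Step 4: Test statistic W = min(W+, W-) = 11.5.
Step 5: Ties in |d|, so use the tie-corrected normal approximation.
        E[W] = n(n+1)/4 = 8*9/4 = 18.
        Tie groups: |d|=1 (t=2), |d|=5 (t=3); sum(t^3 - t) = 30.
        Var[W] = n(n+1)(2n+1)/24 - sum(t^3-t)/48 = 1224/24 - 30/48 = 50.375.
        z = (W - E[W]) / sqrt(Var[W]) = (11.5 - 18) / 7.0975 = -0.9158.
        Two-sided p = 2*Phi(z) = 0.359766.
Step 6: alpha = 0.05. fail to reject H0.

W+ = 11.5, W- = 24.5, W = min = 11.5, p = 0.359766, fail to reject H0.


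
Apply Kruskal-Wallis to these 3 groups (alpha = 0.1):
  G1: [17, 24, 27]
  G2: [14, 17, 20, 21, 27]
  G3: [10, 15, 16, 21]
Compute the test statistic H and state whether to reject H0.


Step 1: Combine all N = 12 observations and assign midranks.
sorted (value, group, rank): (10,G3,1), (14,G2,2), (15,G3,3), (16,G3,4), (17,G1,5.5), (17,G2,5.5), (20,G2,7), (21,G2,8.5), (21,G3,8.5), (24,G1,10), (27,G1,11.5), (27,G2,11.5)
Step 2: Sum ranks within each group.
R_1 = 27 (n_1 = 3)
R_2 = 34.5 (n_2 = 5)
R_3 = 16.5 (n_3 = 4)
Step 3: H = 12/(N(N+1)) * sum(R_i^2/n_i) - 3(N+1)
     = 12/(12*13) * (27^2/3 + 34.5^2/5 + 16.5^2/4) - 3*13
     = 0.076923 * 549.112 - 39
     = 3.239423.
Step 4: Ties present; correction factor C = 1 - 18/(12^3 - 12) = 0.989510. Corrected H = 3.239423 / 0.989510 = 3.273763.
Step 5: Under H0, H ~ chi^2(2); p-value = 0.194586.
Step 6: alpha = 0.1. fail to reject H0.

H = 3.2738, df = 2, p = 0.194586, fail to reject H0.


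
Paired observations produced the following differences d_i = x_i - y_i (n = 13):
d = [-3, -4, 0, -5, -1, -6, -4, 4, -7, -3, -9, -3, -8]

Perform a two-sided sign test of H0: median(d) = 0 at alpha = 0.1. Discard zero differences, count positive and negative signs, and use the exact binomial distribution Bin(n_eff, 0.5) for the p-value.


Step 1: Discard zero differences. Original n = 13; n_eff = number of nonzero differences = 12.
Nonzero differences (with sign): -3, -4, -5, -1, -6, -4, +4, -7, -3, -9, -3, -8
Step 2: Count signs: positive = 1, negative = 11.
Step 3: Under H0: P(positive) = 0.5, so the number of positives S ~ Bin(12, 0.5).
Step 4: Two-sided exact p-value = sum of Bin(12,0.5) probabilities at or below the observed probability = 0.006348.
Step 5: alpha = 0.1. reject H0.

n_eff = 12, pos = 1, neg = 11, p = 0.006348, reject H0.


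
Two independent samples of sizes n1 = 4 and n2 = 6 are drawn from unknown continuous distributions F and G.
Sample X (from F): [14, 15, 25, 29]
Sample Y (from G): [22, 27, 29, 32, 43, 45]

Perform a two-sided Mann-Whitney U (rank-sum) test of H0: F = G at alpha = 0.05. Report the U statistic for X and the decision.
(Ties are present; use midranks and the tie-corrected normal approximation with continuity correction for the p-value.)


Step 1: Combine and sort all 10 observations; assign midranks.
sorted (value, group): (14,X), (15,X), (22,Y), (25,X), (27,Y), (29,X), (29,Y), (32,Y), (43,Y), (45,Y)
ranks: 14->1, 15->2, 22->3, 25->4, 27->5, 29->6.5, 29->6.5, 32->8, 43->9, 45->10
Step 2: Rank sum for X: R1 = 1 + 2 + 4 + 6.5 = 13.5.
Step 3: U_X = R1 - n1(n1+1)/2 = 13.5 - 4*5/2 = 13.5 - 10 = 3.5.
       U_Y = n1*n2 - U_X = 24 - 3.5 = 20.5.
Step 4: Ties are present, so use the tie-corrected normal approximation (with continuity correction) for the p-value.
Step 5: p-value = 0.087118; compare to alpha = 0.05. fail to reject H0.

U_X = 3.5, p = 0.087118, fail to reject H0 at alpha = 0.05.


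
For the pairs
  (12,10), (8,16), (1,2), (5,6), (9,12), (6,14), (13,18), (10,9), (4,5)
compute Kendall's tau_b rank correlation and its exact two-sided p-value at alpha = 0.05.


Step 1: Enumerate the 36 unordered pairs (i,j) with i<j and classify each by sign(x_j-x_i) * sign(y_j-y_i).
  (1,2):dx=-4,dy=+6->D; (1,3):dx=-11,dy=-8->C; (1,4):dx=-7,dy=-4->C; (1,5):dx=-3,dy=+2->D
  (1,6):dx=-6,dy=+4->D; (1,7):dx=+1,dy=+8->C; (1,8):dx=-2,dy=-1->C; (1,9):dx=-8,dy=-5->C
  (2,3):dx=-7,dy=-14->C; (2,4):dx=-3,dy=-10->C; (2,5):dx=+1,dy=-4->D; (2,6):dx=-2,dy=-2->C
  (2,7):dx=+5,dy=+2->C; (2,8):dx=+2,dy=-7->D; (2,9):dx=-4,dy=-11->C; (3,4):dx=+4,dy=+4->C
  (3,5):dx=+8,dy=+10->C; (3,6):dx=+5,dy=+12->C; (3,7):dx=+12,dy=+16->C; (3,8):dx=+9,dy=+7->C
  (3,9):dx=+3,dy=+3->C; (4,5):dx=+4,dy=+6->C; (4,6):dx=+1,dy=+8->C; (4,7):dx=+8,dy=+12->C
  (4,8):dx=+5,dy=+3->C; (4,9):dx=-1,dy=-1->C; (5,6):dx=-3,dy=+2->D; (5,7):dx=+4,dy=+6->C
  (5,8):dx=+1,dy=-3->D; (5,9):dx=-5,dy=-7->C; (6,7):dx=+7,dy=+4->C; (6,8):dx=+4,dy=-5->D
  (6,9):dx=-2,dy=-9->C; (7,8):dx=-3,dy=-9->C; (7,9):dx=-9,dy=-13->C; (8,9):dx=-6,dy=-4->C
Step 2: C = 28, D = 8, total pairs = 36.
Step 3: tau = (C - D)/(n(n-1)/2) = (28 - 8)/36 = 0.555556.
Step 4: Exact two-sided p-value (enumerate n! = 362880 permutations of y under H0): p = 0.044615.
Step 5: alpha = 0.05. reject H0.

tau_b = 0.5556 (C=28, D=8), p = 0.044615, reject H0.


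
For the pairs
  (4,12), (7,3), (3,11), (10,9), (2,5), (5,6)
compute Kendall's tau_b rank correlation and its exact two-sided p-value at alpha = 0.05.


Step 1: Enumerate the 15 unordered pairs (i,j) with i<j and classify each by sign(x_j-x_i) * sign(y_j-y_i).
  (1,2):dx=+3,dy=-9->D; (1,3):dx=-1,dy=-1->C; (1,4):dx=+6,dy=-3->D; (1,5):dx=-2,dy=-7->C
  (1,6):dx=+1,dy=-6->D; (2,3):dx=-4,dy=+8->D; (2,4):dx=+3,dy=+6->C; (2,5):dx=-5,dy=+2->D
  (2,6):dx=-2,dy=+3->D; (3,4):dx=+7,dy=-2->D; (3,5):dx=-1,dy=-6->C; (3,6):dx=+2,dy=-5->D
  (4,5):dx=-8,dy=-4->C; (4,6):dx=-5,dy=-3->C; (5,6):dx=+3,dy=+1->C
Step 2: C = 7, D = 8, total pairs = 15.
Step 3: tau = (C - D)/(n(n-1)/2) = (7 - 8)/15 = -0.066667.
Step 4: Exact two-sided p-value (enumerate n! = 720 permutations of y under H0): p = 1.000000.
Step 5: alpha = 0.05. fail to reject H0.

tau_b = -0.0667 (C=7, D=8), p = 1.000000, fail to reject H0.


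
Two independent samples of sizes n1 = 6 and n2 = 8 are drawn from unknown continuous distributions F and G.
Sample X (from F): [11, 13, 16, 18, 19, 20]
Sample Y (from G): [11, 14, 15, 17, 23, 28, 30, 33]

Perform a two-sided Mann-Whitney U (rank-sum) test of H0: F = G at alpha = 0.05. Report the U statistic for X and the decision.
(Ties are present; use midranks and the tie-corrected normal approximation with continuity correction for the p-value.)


Step 1: Combine and sort all 14 observations; assign midranks.
sorted (value, group): (11,X), (11,Y), (13,X), (14,Y), (15,Y), (16,X), (17,Y), (18,X), (19,X), (20,X), (23,Y), (28,Y), (30,Y), (33,Y)
ranks: 11->1.5, 11->1.5, 13->3, 14->4, 15->5, 16->6, 17->7, 18->8, 19->9, 20->10, 23->11, 28->12, 30->13, 33->14
Step 2: Rank sum for X: R1 = 1.5 + 3 + 6 + 8 + 9 + 10 = 37.5.
Step 3: U_X = R1 - n1(n1+1)/2 = 37.5 - 6*7/2 = 37.5 - 21 = 16.5.
       U_Y = n1*n2 - U_X = 48 - 16.5 = 31.5.
Step 4: Ties are present, so use the tie-corrected normal approximation (with continuity correction) for the p-value.
Step 5: p-value = 0.365629; compare to alpha = 0.05. fail to reject H0.

U_X = 16.5, p = 0.365629, fail to reject H0 at alpha = 0.05.


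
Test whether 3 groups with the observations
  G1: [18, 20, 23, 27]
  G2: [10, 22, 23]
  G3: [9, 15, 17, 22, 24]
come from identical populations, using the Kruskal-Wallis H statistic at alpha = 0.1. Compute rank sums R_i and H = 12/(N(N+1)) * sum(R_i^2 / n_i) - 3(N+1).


Step 1: Combine all N = 12 observations and assign midranks.
sorted (value, group, rank): (9,G3,1), (10,G2,2), (15,G3,3), (17,G3,4), (18,G1,5), (20,G1,6), (22,G2,7.5), (22,G3,7.5), (23,G1,9.5), (23,G2,9.5), (24,G3,11), (27,G1,12)
Step 2: Sum ranks within each group.
R_1 = 32.5 (n_1 = 4)
R_2 = 19 (n_2 = 3)
R_3 = 26.5 (n_3 = 5)
Step 3: H = 12/(N(N+1)) * sum(R_i^2/n_i) - 3(N+1)
     = 12/(12*13) * (32.5^2/4 + 19^2/3 + 26.5^2/5) - 3*13
     = 0.076923 * 524.846 - 39
     = 1.372756.
Step 4: Ties present; correction factor C = 1 - 12/(12^3 - 12) = 0.993007. Corrected H = 1.372756 / 0.993007 = 1.382424.
Step 5: Under H0, H ~ chi^2(2); p-value = 0.500969.
Step 6: alpha = 0.1. fail to reject H0.

H = 1.3824, df = 2, p = 0.500969, fail to reject H0.


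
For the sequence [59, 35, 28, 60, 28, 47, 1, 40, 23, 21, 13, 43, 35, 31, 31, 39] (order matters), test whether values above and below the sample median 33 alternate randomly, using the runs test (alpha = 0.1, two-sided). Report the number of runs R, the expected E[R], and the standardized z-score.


Step 1: Compute median = 33; label A = above, B = below.
Labels in order: AABABABABBBAABBA  (n_A = 8, n_B = 8)
Step 2: Count runs R = 11.
Step 3: Under H0 (random ordering), E[R] = 2*n_A*n_B/(n_A+n_B) + 1 = 2*8*8/16 + 1 = 9.0000.
        Var[R] = 2*n_A*n_B*(2*n_A*n_B - n_A - n_B) / ((n_A+n_B)^2 * (n_A+n_B-1)) = 14336/3840 = 3.7333.
        SD[R] = 1.9322.
Step 4: Continuity-corrected z = (R - 0.5 - E[R]) / SD[R] = (11 - 0.5 - 9.0000) / 1.9322 = 0.7763.
Step 5: Two-sided p-value via normal approximation = 2*(1 - Phi(|z|)) = 0.437558.
Step 6: alpha = 0.1. fail to reject H0.

R = 11, z = 0.7763, p = 0.437558, fail to reject H0.


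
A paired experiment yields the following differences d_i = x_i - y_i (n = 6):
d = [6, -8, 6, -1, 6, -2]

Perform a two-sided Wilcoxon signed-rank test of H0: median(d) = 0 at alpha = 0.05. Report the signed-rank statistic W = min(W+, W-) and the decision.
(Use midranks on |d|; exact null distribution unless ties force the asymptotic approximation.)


Step 1: Drop any zero differences (none here) and take |d_i|.
|d| = [6, 8, 6, 1, 6, 2]
Step 2: Midrank |d_i| (ties get averaged ranks).
ranks: |6|->4, |8|->6, |6|->4, |1|->1, |6|->4, |2|->2
Step 3: Attach original signs; sum ranks with positive sign and with negative sign.
W+ = 4 + 4 + 4 = 12
W- = 6 + 1 + 2 = 9
(Check: W+ + W- = 21 should equal n(n+1)/2 = 21.)
Step 4: Test statistic W = min(W+, W-) = 9.
Step 5: Ties in |d|, so use the tie-corrected normal approximation.
        E[W] = n(n+1)/4 = 6*7/4 = 10.5.
        Tie groups: |d|=6 (t=3); sum(t^3 - t) = 24.
        Var[W] = n(n+1)(2n+1)/24 - sum(t^3-t)/48 = 546/24 - 24/48 = 22.25.
        z = (W - E[W]) / sqrt(Var[W]) = (9 - 10.5) / 4.7170 = -0.3180.
        Two-sided p = 2*Phi(z) = 0.750485.
Step 6: alpha = 0.05. fail to reject H0.

W+ = 12, W- = 9, W = min = 9, p = 0.750485, fail to reject H0.


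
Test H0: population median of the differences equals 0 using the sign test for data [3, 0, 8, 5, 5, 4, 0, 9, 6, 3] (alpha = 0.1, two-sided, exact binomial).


Step 1: Discard zero differences. Original n = 10; n_eff = number of nonzero differences = 8.
Nonzero differences (with sign): +3, +8, +5, +5, +4, +9, +6, +3
Step 2: Count signs: positive = 8, negative = 0.
Step 3: Under H0: P(positive) = 0.5, so the number of positives S ~ Bin(8, 0.5).
Step 4: Two-sided exact p-value = sum of Bin(8,0.5) probabilities at or below the observed probability = 0.007812.
Step 5: alpha = 0.1. reject H0.

n_eff = 8, pos = 8, neg = 0, p = 0.007812, reject H0.


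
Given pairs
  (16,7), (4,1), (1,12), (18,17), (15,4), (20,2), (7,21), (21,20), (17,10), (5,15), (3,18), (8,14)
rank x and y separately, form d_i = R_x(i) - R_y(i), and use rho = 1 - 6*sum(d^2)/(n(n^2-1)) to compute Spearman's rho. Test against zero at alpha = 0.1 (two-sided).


Step 1: Rank x and y separately (midranks; no ties here).
rank(x): 16->8, 4->3, 1->1, 18->10, 15->7, 20->11, 7->5, 21->12, 17->9, 5->4, 3->2, 8->6
rank(y): 7->4, 1->1, 12->6, 17->9, 4->3, 2->2, 21->12, 20->11, 10->5, 15->8, 18->10, 14->7
Step 2: d_i = R_x(i) - R_y(i); compute d_i^2.
  (8-4)^2=16, (3-1)^2=4, (1-6)^2=25, (10-9)^2=1, (7-3)^2=16, (11-2)^2=81, (5-12)^2=49, (12-11)^2=1, (9-5)^2=16, (4-8)^2=16, (2-10)^2=64, (6-7)^2=1
sum(d^2) = 290.
Step 3: rho = 1 - 6*290 / (12*(12^2 - 1)) = 1 - 1740/1716 = -0.013986.
Step 4: Under H0, t = rho * sqrt((n-2)/(1-rho^2)) = -0.0442 ~ t(10).
Step 5: Two-sided p-value from the t-distribution with 10 df = 0.965590.
Step 6: alpha = 0.1. fail to reject H0.

rho = -0.0140, p = 0.965590, fail to reject H0 at alpha = 0.1.


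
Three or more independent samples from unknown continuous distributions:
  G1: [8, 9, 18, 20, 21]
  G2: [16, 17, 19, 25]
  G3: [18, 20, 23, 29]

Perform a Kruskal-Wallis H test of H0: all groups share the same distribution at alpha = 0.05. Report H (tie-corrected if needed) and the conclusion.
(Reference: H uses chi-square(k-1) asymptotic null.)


Step 1: Combine all N = 13 observations and assign midranks.
sorted (value, group, rank): (8,G1,1), (9,G1,2), (16,G2,3), (17,G2,4), (18,G1,5.5), (18,G3,5.5), (19,G2,7), (20,G1,8.5), (20,G3,8.5), (21,G1,10), (23,G3,11), (25,G2,12), (29,G3,13)
Step 2: Sum ranks within each group.
R_1 = 27 (n_1 = 5)
R_2 = 26 (n_2 = 4)
R_3 = 38 (n_3 = 4)
Step 3: H = 12/(N(N+1)) * sum(R_i^2/n_i) - 3(N+1)
     = 12/(13*14) * (27^2/5 + 26^2/4 + 38^2/4) - 3*14
     = 0.065934 * 675.8 - 42
     = 2.558242.
Step 4: Ties present; correction factor C = 1 - 12/(13^3 - 13) = 0.994505. Corrected H = 2.558242 / 0.994505 = 2.572376.
Step 5: Under H0, H ~ chi^2(2); p-value = 0.276322.
Step 6: alpha = 0.05. fail to reject H0.

H = 2.5724, df = 2, p = 0.276322, fail to reject H0.


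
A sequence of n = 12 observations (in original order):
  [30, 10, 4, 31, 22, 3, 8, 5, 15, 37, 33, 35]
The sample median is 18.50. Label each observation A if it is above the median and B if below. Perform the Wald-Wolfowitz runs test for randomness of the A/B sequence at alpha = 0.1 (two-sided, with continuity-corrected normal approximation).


Step 1: Compute median = 18.50; label A = above, B = below.
Labels in order: ABBAABBBBAAA  (n_A = 6, n_B = 6)
Step 2: Count runs R = 5.
Step 3: Under H0 (random ordering), E[R] = 2*n_A*n_B/(n_A+n_B) + 1 = 2*6*6/12 + 1 = 7.0000.
        Var[R] = 2*n_A*n_B*(2*n_A*n_B - n_A - n_B) / ((n_A+n_B)^2 * (n_A+n_B-1)) = 4320/1584 = 2.7273.
        SD[R] = 1.6514.
Step 4: Continuity-corrected z = (R + 0.5 - E[R]) / SD[R] = (5 + 0.5 - 7.0000) / 1.6514 = -0.9083.
Step 5: Two-sided p-value via normal approximation = 2*(1 - Phi(|z|)) = 0.363722.
Step 6: alpha = 0.1. fail to reject H0.

R = 5, z = -0.9083, p = 0.363722, fail to reject H0.


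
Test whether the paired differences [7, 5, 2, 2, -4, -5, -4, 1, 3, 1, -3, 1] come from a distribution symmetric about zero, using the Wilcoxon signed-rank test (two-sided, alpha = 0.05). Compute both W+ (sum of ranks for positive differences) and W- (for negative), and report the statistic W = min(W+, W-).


Step 1: Drop any zero differences (none here) and take |d_i|.
|d| = [7, 5, 2, 2, 4, 5, 4, 1, 3, 1, 3, 1]
Step 2: Midrank |d_i| (ties get averaged ranks).
ranks: |7|->12, |5|->10.5, |2|->4.5, |2|->4.5, |4|->8.5, |5|->10.5, |4|->8.5, |1|->2, |3|->6.5, |1|->2, |3|->6.5, |1|->2
Step 3: Attach original signs; sum ranks with positive sign and with negative sign.
W+ = 12 + 10.5 + 4.5 + 4.5 + 2 + 6.5 + 2 + 2 = 44
W- = 8.5 + 10.5 + 8.5 + 6.5 = 34
(Check: W+ + W- = 78 should equal n(n+1)/2 = 78.)
Step 4: Test statistic W = min(W+, W-) = 34.
Step 5: Ties in |d|, so use the tie-corrected normal approximation.
        E[W] = n(n+1)/4 = 12*13/4 = 39.
        Tie groups: |d|=1 (t=3), |d|=2 (t=2), |d|=3 (t=2), |d|=4 (t=2), |d|=5 (t=2); sum(t^3 - t) = 48.
        Var[W] = n(n+1)(2n+1)/24 - sum(t^3-t)/48 = 3900/24 - 48/48 = 161.5.
        z = (W - E[W]) / sqrt(Var[W]) = (34 - 39) / 12.7083 = -0.3934.
        Two-sided p = 2*Phi(z) = 0.693991.
Step 6: alpha = 0.05. fail to reject H0.

W+ = 44, W- = 34, W = min = 34, p = 0.693991, fail to reject H0.


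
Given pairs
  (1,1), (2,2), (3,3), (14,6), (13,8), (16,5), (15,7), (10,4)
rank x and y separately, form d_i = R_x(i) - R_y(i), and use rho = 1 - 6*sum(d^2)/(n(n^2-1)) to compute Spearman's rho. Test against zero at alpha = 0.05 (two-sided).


Step 1: Rank x and y separately (midranks; no ties here).
rank(x): 1->1, 2->2, 3->3, 14->6, 13->5, 16->8, 15->7, 10->4
rank(y): 1->1, 2->2, 3->3, 6->6, 8->8, 5->5, 7->7, 4->4
Step 2: d_i = R_x(i) - R_y(i); compute d_i^2.
  (1-1)^2=0, (2-2)^2=0, (3-3)^2=0, (6-6)^2=0, (5-8)^2=9, (8-5)^2=9, (7-7)^2=0, (4-4)^2=0
sum(d^2) = 18.
Step 3: rho = 1 - 6*18 / (8*(8^2 - 1)) = 1 - 108/504 = 0.785714.
Step 4: Under H0, t = rho * sqrt((n-2)/(1-rho^2)) = 3.1113 ~ t(6).
Step 5: Two-sided p-value from the t-distribution with 6 df = 0.020815.
Step 6: alpha = 0.05. reject H0.

rho = 0.7857, p = 0.020815, reject H0 at alpha = 0.05.


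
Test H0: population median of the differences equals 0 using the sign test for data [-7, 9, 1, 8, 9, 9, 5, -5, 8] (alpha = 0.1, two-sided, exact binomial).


Step 1: Discard zero differences. Original n = 9; n_eff = number of nonzero differences = 9.
Nonzero differences (with sign): -7, +9, +1, +8, +9, +9, +5, -5, +8
Step 2: Count signs: positive = 7, negative = 2.
Step 3: Under H0: P(positive) = 0.5, so the number of positives S ~ Bin(9, 0.5).
Step 4: Two-sided exact p-value = sum of Bin(9,0.5) probabilities at or below the observed probability = 0.179688.
Step 5: alpha = 0.1. fail to reject H0.

n_eff = 9, pos = 7, neg = 2, p = 0.179688, fail to reject H0.


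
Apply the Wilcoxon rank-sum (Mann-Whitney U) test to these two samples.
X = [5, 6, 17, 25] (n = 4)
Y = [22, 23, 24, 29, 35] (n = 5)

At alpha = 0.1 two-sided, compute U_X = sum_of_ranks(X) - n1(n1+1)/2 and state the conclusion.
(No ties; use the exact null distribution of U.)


Step 1: Combine and sort all 9 observations; assign midranks.
sorted (value, group): (5,X), (6,X), (17,X), (22,Y), (23,Y), (24,Y), (25,X), (29,Y), (35,Y)
ranks: 5->1, 6->2, 17->3, 22->4, 23->5, 24->6, 25->7, 29->8, 35->9
Step 2: Rank sum for X: R1 = 1 + 2 + 3 + 7 = 13.
Step 3: U_X = R1 - n1(n1+1)/2 = 13 - 4*5/2 = 13 - 10 = 3.
       U_Y = n1*n2 - U_X = 20 - 3 = 17.
Step 4: No ties, so the exact null distribution of U (based on enumerating the C(9,4) = 126 equally likely rank assignments) gives the two-sided p-value.
Step 5: p-value = 0.111111; compare to alpha = 0.1. fail to reject H0.

U_X = 3, p = 0.111111, fail to reject H0 at alpha = 0.1.


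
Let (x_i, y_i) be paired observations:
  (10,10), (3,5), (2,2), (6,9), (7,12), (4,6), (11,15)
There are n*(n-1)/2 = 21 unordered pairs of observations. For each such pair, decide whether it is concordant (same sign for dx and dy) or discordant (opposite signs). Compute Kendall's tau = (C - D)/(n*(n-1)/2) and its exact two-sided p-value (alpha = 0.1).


Step 1: Enumerate the 21 unordered pairs (i,j) with i<j and classify each by sign(x_j-x_i) * sign(y_j-y_i).
  (1,2):dx=-7,dy=-5->C; (1,3):dx=-8,dy=-8->C; (1,4):dx=-4,dy=-1->C; (1,5):dx=-3,dy=+2->D
  (1,6):dx=-6,dy=-4->C; (1,7):dx=+1,dy=+5->C; (2,3):dx=-1,dy=-3->C; (2,4):dx=+3,dy=+4->C
  (2,5):dx=+4,dy=+7->C; (2,6):dx=+1,dy=+1->C; (2,7):dx=+8,dy=+10->C; (3,4):dx=+4,dy=+7->C
  (3,5):dx=+5,dy=+10->C; (3,6):dx=+2,dy=+4->C; (3,7):dx=+9,dy=+13->C; (4,5):dx=+1,dy=+3->C
  (4,6):dx=-2,dy=-3->C; (4,7):dx=+5,dy=+6->C; (5,6):dx=-3,dy=-6->C; (5,7):dx=+4,dy=+3->C
  (6,7):dx=+7,dy=+9->C
Step 2: C = 20, D = 1, total pairs = 21.
Step 3: tau = (C - D)/(n(n-1)/2) = (20 - 1)/21 = 0.904762.
Step 4: Exact two-sided p-value (enumerate n! = 5040 permutations of y under H0): p = 0.002778.
Step 5: alpha = 0.1. reject H0.

tau_b = 0.9048 (C=20, D=1), p = 0.002778, reject H0.


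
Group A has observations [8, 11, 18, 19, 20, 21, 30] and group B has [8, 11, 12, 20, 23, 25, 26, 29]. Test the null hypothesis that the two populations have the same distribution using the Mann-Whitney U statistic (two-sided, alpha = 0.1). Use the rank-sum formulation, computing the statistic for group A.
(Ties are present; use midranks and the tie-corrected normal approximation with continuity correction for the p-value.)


Step 1: Combine and sort all 15 observations; assign midranks.
sorted (value, group): (8,X), (8,Y), (11,X), (11,Y), (12,Y), (18,X), (19,X), (20,X), (20,Y), (21,X), (23,Y), (25,Y), (26,Y), (29,Y), (30,X)
ranks: 8->1.5, 8->1.5, 11->3.5, 11->3.5, 12->5, 18->6, 19->7, 20->8.5, 20->8.5, 21->10, 23->11, 25->12, 26->13, 29->14, 30->15
Step 2: Rank sum for X: R1 = 1.5 + 3.5 + 6 + 7 + 8.5 + 10 + 15 = 51.5.
Step 3: U_X = R1 - n1(n1+1)/2 = 51.5 - 7*8/2 = 51.5 - 28 = 23.5.
       U_Y = n1*n2 - U_X = 56 - 23.5 = 32.5.
Step 4: Ties are present, so use the tie-corrected normal approximation (with continuity correction) for the p-value.
Step 5: p-value = 0.642537; compare to alpha = 0.1. fail to reject H0.

U_X = 23.5, p = 0.642537, fail to reject H0 at alpha = 0.1.


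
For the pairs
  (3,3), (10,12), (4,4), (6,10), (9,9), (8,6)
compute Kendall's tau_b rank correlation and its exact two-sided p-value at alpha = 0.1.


Step 1: Enumerate the 15 unordered pairs (i,j) with i<j and classify each by sign(x_j-x_i) * sign(y_j-y_i).
  (1,2):dx=+7,dy=+9->C; (1,3):dx=+1,dy=+1->C; (1,4):dx=+3,dy=+7->C; (1,5):dx=+6,dy=+6->C
  (1,6):dx=+5,dy=+3->C; (2,3):dx=-6,dy=-8->C; (2,4):dx=-4,dy=-2->C; (2,5):dx=-1,dy=-3->C
  (2,6):dx=-2,dy=-6->C; (3,4):dx=+2,dy=+6->C; (3,5):dx=+5,dy=+5->C; (3,6):dx=+4,dy=+2->C
  (4,5):dx=+3,dy=-1->D; (4,6):dx=+2,dy=-4->D; (5,6):dx=-1,dy=-3->C
Step 2: C = 13, D = 2, total pairs = 15.
Step 3: tau = (C - D)/(n(n-1)/2) = (13 - 2)/15 = 0.733333.
Step 4: Exact two-sided p-value (enumerate n! = 720 permutations of y under H0): p = 0.055556.
Step 5: alpha = 0.1. reject H0.

tau_b = 0.7333 (C=13, D=2), p = 0.055556, reject H0.


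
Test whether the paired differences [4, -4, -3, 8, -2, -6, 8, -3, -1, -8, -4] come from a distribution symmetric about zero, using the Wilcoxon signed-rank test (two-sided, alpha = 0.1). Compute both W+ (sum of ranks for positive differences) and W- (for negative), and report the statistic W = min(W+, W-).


Step 1: Drop any zero differences (none here) and take |d_i|.
|d| = [4, 4, 3, 8, 2, 6, 8, 3, 1, 8, 4]
Step 2: Midrank |d_i| (ties get averaged ranks).
ranks: |4|->6, |4|->6, |3|->3.5, |8|->10, |2|->2, |6|->8, |8|->10, |3|->3.5, |1|->1, |8|->10, |4|->6
Step 3: Attach original signs; sum ranks with positive sign and with negative sign.
W+ = 6 + 10 + 10 = 26
W- = 6 + 3.5 + 2 + 8 + 3.5 + 1 + 10 + 6 = 40
(Check: W+ + W- = 66 should equal n(n+1)/2 = 66.)
Step 4: Test statistic W = min(W+, W-) = 26.
Step 5: Ties in |d|, so use the tie-corrected normal approximation.
        E[W] = n(n+1)/4 = 11*12/4 = 33.
        Tie groups: |d|=3 (t=2), |d|=4 (t=3), |d|=8 (t=3); sum(t^3 - t) = 54.
        Var[W] = n(n+1)(2n+1)/24 - sum(t^3-t)/48 = 3036/24 - 54/48 = 125.375.
        z = (W - E[W]) / sqrt(Var[W]) = (26 - 33) / 11.1971 = -0.6252.
        Two-sided p = 2*Phi(z) = 0.531865.
Step 6: alpha = 0.1. fail to reject H0.

W+ = 26, W- = 40, W = min = 26, p = 0.531865, fail to reject H0.
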